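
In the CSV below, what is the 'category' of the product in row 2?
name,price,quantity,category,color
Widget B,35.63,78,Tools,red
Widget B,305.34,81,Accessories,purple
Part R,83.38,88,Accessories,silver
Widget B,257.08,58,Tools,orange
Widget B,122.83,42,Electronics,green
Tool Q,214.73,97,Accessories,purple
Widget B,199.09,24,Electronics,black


Query: Row 2 ('Widget B'), column 'category'
Value: Accessories

Accessories


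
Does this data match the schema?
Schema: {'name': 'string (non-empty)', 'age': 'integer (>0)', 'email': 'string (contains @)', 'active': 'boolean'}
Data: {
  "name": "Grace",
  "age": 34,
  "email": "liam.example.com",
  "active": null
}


Validating each field against schema:
  name: OK (non-empty string)
  age: OK (positive integer)
  email: FAIL ("liam.example.com" does not contain @)
  active: FAIL (null is not a boolean)

Result: INVALID (2 errors: email, active)

INVALID (2 errors: email, active)


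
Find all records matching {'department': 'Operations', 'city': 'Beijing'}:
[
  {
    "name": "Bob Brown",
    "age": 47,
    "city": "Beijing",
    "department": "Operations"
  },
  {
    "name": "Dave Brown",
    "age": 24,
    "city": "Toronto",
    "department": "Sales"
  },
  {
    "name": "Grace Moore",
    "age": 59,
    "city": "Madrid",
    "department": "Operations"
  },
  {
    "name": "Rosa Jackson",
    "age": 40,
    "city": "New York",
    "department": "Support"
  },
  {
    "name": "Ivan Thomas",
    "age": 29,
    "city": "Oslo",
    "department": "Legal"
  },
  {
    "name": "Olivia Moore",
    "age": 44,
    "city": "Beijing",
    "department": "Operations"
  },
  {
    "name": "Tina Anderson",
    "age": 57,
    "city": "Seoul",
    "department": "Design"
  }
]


Search criteria: {'department': 'Operations', 'city': 'Beijing'}

Checking 7 records:
  Bob Brown: {department: Operations, city: Beijing} <-- MATCH
  Dave Brown: {department: Sales, city: Toronto}
  Grace Moore: {department: Operations, city: Madrid}
  Rosa Jackson: {department: Support, city: New York}
  Ivan Thomas: {department: Legal, city: Oslo}
  Olivia Moore: {department: Operations, city: Beijing} <-- MATCH
  Tina Anderson: {department: Design, city: Seoul}

Matches: ["Bob Brown", "Olivia Moore"]

["Bob Brown", "Olivia Moore"]


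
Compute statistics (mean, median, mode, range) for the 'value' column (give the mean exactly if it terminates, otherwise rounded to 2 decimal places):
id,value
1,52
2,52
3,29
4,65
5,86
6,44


Data: [52, 52, 29, 65, 86, 44]
Count: 6
Sum: 328
Mean: 328/6 ≈ 54.67 (rounded to 2 decimal places)
Sorted: [29, 44, 52, 52, 65, 86]
Median: 52.0
Mode: 52 (2 times)
Range: 86 - 29 = 57
Min: 29, Max: 86

mean≈54.67, median=52.0, mode=52, range=57


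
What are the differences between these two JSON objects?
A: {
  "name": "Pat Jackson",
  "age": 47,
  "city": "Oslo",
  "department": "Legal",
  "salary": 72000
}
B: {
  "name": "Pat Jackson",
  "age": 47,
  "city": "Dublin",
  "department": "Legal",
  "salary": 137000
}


Comparing each field (in key order):
  name: same
  age: same
  city: DIFFERENT
  department: same
  salary: DIFFERENT
Differences:
  city: Oslo -> Dublin
  salary: 72000 -> 137000

2 field(s) changed

2 changes: city, salary


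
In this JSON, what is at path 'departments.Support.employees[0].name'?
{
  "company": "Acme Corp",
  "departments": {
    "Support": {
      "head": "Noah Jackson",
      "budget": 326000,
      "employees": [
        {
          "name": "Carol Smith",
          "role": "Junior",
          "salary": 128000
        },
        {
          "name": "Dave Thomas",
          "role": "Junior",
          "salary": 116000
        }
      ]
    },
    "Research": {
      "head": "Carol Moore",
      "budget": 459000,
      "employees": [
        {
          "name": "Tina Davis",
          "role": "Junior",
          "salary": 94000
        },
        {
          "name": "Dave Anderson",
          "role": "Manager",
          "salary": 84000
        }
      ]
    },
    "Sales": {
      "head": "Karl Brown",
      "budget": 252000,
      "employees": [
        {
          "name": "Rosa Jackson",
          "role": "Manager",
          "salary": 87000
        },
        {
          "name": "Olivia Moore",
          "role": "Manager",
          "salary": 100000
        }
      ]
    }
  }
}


Path: departments.Support.employees[0].name

Navigate:
  -> departments
  -> Support
  -> employees[0].name = 'Carol Smith'

Carol Smith


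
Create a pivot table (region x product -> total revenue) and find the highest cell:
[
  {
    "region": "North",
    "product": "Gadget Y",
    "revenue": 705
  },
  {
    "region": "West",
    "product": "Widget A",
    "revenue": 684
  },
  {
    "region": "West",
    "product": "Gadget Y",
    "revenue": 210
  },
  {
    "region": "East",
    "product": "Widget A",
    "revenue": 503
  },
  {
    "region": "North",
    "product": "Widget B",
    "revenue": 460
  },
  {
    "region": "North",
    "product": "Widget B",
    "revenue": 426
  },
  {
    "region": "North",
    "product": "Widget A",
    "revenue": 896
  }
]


Pivot: region (rows) x product (columns) -> total revenue

     Gadget Y      Widget A      Widget B    
East             0           503             0  
North          705           896           886  
West           210           684             0  

Highest: North / Widget A = $896

North / Widget A = $896


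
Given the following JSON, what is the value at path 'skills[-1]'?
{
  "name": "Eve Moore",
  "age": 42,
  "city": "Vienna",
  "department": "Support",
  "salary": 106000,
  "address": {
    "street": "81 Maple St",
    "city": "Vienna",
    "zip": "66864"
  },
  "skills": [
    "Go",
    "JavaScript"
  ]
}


Query: skills[-1]
Path: skills -> last element
Value: JavaScript

JavaScript


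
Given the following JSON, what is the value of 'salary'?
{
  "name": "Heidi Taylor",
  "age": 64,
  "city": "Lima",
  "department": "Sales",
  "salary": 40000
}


Looking up field 'salary'
Value: 40000

40000


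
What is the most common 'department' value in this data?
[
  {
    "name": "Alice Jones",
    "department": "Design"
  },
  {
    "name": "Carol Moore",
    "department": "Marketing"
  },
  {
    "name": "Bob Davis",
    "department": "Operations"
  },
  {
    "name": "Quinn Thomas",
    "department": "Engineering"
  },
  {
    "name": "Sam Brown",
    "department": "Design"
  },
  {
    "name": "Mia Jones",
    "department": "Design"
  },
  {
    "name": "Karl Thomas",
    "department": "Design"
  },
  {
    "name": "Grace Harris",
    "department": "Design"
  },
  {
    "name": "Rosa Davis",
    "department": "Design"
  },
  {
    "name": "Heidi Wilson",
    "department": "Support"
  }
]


Counting 'department' values across 10 records:

  Design: 6 ######
  Marketing: 1 #
  Operations: 1 #
  Engineering: 1 #
  Support: 1 #

Most common: Design (6 times)

Design (6 times)


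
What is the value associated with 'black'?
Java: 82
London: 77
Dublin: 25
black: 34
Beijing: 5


Looking up key 'black'
Value: 34

34


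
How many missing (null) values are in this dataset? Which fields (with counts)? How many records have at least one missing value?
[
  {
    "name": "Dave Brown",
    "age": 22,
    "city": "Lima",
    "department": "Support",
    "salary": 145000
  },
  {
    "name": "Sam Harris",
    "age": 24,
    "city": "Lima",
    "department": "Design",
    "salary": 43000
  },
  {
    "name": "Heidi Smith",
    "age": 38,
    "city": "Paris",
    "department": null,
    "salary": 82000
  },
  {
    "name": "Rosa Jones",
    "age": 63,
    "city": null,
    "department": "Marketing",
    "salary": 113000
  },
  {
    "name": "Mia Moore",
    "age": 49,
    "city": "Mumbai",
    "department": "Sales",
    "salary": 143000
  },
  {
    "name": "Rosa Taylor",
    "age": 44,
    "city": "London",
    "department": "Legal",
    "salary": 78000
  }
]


Checking for missing (null) values in 6 records:

  Dave Brown: complete
  Sam Harris: complete
  Heidi Smith: department
  Rosa Jones: city
  Mia Moore: complete
  Rosa Taylor: complete

Per field:
  name: 0 missing
  age: 0 missing
  city: 1 missing
  department: 1 missing
  salary: 0 missing

Total missing values: 2
Records with any missing: 2

2 missing values (city: 1, department: 1); 2 incomplete records


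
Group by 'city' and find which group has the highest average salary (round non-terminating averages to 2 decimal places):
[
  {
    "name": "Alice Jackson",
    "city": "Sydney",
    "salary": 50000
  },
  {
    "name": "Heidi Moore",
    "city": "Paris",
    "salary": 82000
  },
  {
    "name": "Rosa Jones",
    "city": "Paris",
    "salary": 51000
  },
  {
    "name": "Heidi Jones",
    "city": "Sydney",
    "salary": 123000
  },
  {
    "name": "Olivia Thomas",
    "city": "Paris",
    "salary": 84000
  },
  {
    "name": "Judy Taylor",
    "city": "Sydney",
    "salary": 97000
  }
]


Group by: city

Groups:
  Paris: 3 people, avg salary = 217000/3 ≈ $72333.33
  Sydney: 3 people, avg salary = 270000/3 = $90000

Highest average salary: Sydney ($90000)

Sydney ($90000)


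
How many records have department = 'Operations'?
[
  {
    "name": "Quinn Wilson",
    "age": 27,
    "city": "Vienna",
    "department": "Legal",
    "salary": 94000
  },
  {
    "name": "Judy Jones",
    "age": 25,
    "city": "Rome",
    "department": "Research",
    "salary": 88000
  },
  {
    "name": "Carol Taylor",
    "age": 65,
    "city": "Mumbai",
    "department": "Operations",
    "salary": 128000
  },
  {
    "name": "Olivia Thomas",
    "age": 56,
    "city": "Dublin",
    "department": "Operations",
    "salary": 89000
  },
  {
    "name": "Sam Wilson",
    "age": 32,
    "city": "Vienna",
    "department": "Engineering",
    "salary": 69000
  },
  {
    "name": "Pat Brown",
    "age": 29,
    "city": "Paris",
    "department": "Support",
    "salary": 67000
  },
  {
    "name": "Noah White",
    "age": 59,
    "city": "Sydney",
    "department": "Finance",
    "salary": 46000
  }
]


Data: 7 records
Condition: department = 'Operations'

Checking each record:
  Quinn Wilson: Legal
  Judy Jones: Research
  Carol Taylor: Operations MATCH
  Olivia Thomas: Operations MATCH
  Sam Wilson: Engineering
  Pat Brown: Support
  Noah White: Finance

Count: 2

2


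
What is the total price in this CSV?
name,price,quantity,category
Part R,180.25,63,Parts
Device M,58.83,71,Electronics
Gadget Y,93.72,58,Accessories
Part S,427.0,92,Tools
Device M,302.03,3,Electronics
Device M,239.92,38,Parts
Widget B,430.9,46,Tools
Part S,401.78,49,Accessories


Computing total price:
Values: [180.25, 58.83, 93.72, 427.0, 302.03, 239.92, 430.9, 401.78]
Sum = 2134.43

2134.43


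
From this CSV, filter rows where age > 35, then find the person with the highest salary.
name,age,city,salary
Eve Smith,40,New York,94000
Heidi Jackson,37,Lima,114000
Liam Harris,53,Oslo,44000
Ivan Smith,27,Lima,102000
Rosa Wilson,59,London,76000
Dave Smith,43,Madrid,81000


Filter: age > 35
Sort by: salary (descending)

Filtered records (5):
  Heidi Jackson, age 37, salary $114000
  Eve Smith, age 40, salary $94000
  Dave Smith, age 43, salary $81000
  Rosa Wilson, age 59, salary $76000
  Liam Harris, age 53, salary $44000

Highest salary: Heidi Jackson ($114000)

Heidi Jackson


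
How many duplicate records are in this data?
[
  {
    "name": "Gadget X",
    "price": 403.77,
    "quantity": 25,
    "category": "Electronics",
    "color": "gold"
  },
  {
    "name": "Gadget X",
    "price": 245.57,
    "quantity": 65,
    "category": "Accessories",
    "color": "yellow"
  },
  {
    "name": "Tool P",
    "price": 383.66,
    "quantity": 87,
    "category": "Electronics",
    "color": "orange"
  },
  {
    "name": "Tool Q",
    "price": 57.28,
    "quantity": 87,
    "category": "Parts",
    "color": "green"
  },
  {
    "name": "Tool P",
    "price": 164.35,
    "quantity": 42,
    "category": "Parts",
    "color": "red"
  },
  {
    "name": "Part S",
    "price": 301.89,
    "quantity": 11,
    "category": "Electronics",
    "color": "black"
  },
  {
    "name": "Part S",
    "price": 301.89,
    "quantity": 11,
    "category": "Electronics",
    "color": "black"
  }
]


Checking 7 records for duplicates:

  Row 1: Gadget X ($403.77, qty 25)
  Row 2: Gadget X ($245.57, qty 65)
  Row 3: Tool P ($383.66, qty 87)
  Row 4: Tool Q ($57.28, qty 87)
  Row 5: Tool P ($164.35, qty 42)
  Row 6: Part S ($301.89, qty 11)
  Row 7: Part S ($301.89, qty 11) <-- DUPLICATE

Duplicates found: 1
Unique records: 6

1 duplicates, 6 unique


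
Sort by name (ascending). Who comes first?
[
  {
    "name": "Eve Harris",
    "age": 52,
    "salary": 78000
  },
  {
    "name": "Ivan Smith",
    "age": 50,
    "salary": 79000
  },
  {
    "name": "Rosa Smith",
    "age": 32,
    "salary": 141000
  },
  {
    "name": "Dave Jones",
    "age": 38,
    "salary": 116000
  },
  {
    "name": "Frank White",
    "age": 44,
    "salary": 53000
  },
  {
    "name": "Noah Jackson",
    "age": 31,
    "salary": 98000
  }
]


Sort by: name (ascending)

Sorted order:
  1. Dave Jones (name = Dave Jones)
  2. Eve Harris (name = Eve Harris)
  3. Frank White (name = Frank White)
  4. Ivan Smith (name = Ivan Smith)
  5. Noah Jackson (name = Noah Jackson)
  6. Rosa Smith (name = Rosa Smith)

First: Dave Jones

Dave Jones


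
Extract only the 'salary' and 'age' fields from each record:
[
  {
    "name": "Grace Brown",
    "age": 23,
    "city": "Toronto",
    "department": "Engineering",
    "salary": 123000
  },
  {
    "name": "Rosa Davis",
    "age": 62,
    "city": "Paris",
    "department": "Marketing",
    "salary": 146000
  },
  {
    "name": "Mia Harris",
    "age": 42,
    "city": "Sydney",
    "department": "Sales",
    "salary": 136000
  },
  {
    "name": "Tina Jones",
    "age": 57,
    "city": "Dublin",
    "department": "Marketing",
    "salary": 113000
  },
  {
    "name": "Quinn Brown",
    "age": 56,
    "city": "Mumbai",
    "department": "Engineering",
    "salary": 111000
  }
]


Original: 5 records with fields: name, age, city, department, salary
Keep: ['salary', 'age']
Drop: ['name', 'city', 'department']
Result: 5 records, 2 fields each

[
  {
    "salary": 123000,
    "age": 23
  },
  {
    "salary": 146000,
    "age": 62
  },
  {
    "salary": 136000,
    "age": 42
  },
  {
    "salary": 113000,
    "age": 57
  },
  {
    "salary": 111000,
    "age": 56
  }
]


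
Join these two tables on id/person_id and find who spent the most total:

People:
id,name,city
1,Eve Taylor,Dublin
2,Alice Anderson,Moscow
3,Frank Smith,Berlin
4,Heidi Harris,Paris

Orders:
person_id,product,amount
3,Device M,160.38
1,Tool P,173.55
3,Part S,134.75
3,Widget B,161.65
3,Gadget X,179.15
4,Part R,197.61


Join on: people.id = orders.person_id

Joined rows:
  Frank Smith (Berlin) bought Device M for $160.38
  Eve Taylor (Dublin) bought Tool P for $173.55
  Frank Smith (Berlin) bought Part S for $134.75
  Frank Smith (Berlin) bought Widget B for $161.65
  Frank Smith (Berlin) bought Gadget X for $179.15
  Heidi Harris (Paris) bought Part R for $197.61

Total per person:
  Frank Smith: $635.93
  Heidi Harris: $197.61
  Eve Taylor: $173.55

Top spender: Frank Smith ($635.93)

Frank Smith ($635.93)


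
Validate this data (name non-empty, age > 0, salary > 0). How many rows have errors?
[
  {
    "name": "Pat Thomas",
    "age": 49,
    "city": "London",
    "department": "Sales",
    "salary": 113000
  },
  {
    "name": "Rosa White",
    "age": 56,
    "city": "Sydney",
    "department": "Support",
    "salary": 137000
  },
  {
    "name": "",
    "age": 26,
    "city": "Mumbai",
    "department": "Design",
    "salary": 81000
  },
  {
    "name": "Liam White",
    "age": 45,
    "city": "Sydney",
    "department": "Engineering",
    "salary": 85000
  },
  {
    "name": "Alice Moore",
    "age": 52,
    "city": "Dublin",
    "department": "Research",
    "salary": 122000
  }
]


Validating 5 records:
Rules: name non-empty, age > 0, salary > 0

  Row 1 (Pat Thomas): OK
  Row 2 (Rosa White): OK
  Row 3 (???): empty name
  Row 4 (Liam White): OK
  Row 5 (Alice Moore): OK

Total errors: 1

1 errors


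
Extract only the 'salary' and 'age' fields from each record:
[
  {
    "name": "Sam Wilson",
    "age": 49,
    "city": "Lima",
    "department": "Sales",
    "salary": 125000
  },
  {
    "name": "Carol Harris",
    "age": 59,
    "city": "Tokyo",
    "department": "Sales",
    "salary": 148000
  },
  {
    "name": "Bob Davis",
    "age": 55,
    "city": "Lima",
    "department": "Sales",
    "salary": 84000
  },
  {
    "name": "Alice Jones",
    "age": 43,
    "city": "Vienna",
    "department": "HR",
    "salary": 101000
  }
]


Original: 4 records with fields: name, age, city, department, salary
Keep: ['salary', 'age']
Drop: ['name', 'city', 'department']
Result: 4 records, 2 fields each

[
  {
    "salary": 125000,
    "age": 49
  },
  {
    "salary": 148000,
    "age": 59
  },
  {
    "salary": 84000,
    "age": 55
  },
  {
    "salary": 101000,
    "age": 43
  }
]


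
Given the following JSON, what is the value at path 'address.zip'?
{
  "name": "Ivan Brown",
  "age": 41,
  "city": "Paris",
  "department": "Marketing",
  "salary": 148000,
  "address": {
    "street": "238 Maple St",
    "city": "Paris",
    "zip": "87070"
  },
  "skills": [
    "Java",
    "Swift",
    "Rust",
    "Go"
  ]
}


Query: address.zip
Path: address -> zip
Value: 87070

87070


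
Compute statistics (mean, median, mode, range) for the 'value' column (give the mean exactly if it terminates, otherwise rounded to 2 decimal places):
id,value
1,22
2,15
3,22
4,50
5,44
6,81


Data: [22, 15, 22, 50, 44, 81]
Count: 6
Sum: 234
Mean: 234/6 = 39
Sorted: [15, 22, 22, 44, 50, 81]
Median: 33.0
Mode: 22 (2 times)
Range: 81 - 15 = 66
Min: 15, Max: 81

mean=39, median=33.0, mode=22, range=66


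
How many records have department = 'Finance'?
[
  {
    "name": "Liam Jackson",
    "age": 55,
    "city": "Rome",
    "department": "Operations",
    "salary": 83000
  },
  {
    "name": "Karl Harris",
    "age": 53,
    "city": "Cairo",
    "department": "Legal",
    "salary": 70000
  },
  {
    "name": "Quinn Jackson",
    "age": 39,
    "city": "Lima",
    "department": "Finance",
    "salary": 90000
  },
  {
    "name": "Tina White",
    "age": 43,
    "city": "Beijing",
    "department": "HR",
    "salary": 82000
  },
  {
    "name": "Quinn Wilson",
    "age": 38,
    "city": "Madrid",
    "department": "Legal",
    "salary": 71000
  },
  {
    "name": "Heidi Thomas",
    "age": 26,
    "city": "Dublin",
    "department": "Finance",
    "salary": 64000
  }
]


Data: 6 records
Condition: department = 'Finance'

Checking each record:
  Liam Jackson: Operations
  Karl Harris: Legal
  Quinn Jackson: Finance MATCH
  Tina White: HR
  Quinn Wilson: Legal
  Heidi Thomas: Finance MATCH

Count: 2

2


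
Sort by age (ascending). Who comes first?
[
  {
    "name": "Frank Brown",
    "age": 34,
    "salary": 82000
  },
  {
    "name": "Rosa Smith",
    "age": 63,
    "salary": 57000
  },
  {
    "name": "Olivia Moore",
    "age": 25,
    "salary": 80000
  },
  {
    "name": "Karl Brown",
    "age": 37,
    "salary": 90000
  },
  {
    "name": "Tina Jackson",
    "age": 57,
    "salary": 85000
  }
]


Sort by: age (ascending)

Sorted order:
  1. Olivia Moore (age = 25)
  2. Frank Brown (age = 34)
  3. Karl Brown (age = 37)
  4. Tina Jackson (age = 57)
  5. Rosa Smith (age = 63)

First: Olivia Moore

Olivia Moore


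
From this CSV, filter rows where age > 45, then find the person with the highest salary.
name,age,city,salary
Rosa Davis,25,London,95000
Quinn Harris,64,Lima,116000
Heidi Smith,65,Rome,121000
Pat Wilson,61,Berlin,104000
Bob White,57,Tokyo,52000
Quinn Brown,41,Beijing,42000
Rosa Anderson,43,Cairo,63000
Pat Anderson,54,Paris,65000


Filter: age > 45
Sort by: salary (descending)

Filtered records (5):
  Heidi Smith, age 65, salary $121000
  Quinn Harris, age 64, salary $116000
  Pat Wilson, age 61, salary $104000
  Pat Anderson, age 54, salary $65000
  Bob White, age 57, salary $52000

Highest salary: Heidi Smith ($121000)

Heidi Smith


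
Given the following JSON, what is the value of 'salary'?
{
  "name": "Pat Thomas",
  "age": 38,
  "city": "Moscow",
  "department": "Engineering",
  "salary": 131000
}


Looking up field 'salary'
Value: 131000

131000


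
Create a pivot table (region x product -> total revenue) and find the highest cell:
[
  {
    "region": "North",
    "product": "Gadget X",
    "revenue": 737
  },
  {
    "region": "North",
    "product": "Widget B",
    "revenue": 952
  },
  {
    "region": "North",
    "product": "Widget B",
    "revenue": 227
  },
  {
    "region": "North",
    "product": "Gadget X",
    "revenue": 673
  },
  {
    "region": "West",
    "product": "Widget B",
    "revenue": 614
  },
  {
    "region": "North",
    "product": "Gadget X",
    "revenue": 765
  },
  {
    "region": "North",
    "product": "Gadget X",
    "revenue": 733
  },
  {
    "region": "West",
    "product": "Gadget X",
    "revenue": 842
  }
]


Pivot: region (rows) x product (columns) -> total revenue

     Gadget X      Widget B    
North         2908          1179  
West           842           614  

Highest: North / Gadget X = $2908

North / Gadget X = $2908


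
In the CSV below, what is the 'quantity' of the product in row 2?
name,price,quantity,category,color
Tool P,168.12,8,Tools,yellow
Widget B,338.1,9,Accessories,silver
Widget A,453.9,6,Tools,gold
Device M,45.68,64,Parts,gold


Query: Row 2 ('Widget B'), column 'quantity'
Value: 9

9


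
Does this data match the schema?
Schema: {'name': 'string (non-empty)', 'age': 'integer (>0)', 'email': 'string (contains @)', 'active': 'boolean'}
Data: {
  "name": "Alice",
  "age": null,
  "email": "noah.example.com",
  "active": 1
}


Validating each field against schema:
  name: OK (non-empty string)
  age: FAIL (null is not an integer)
  email: FAIL ("noah.example.com" does not contain @)
  active: FAIL (1 is not a boolean)

Result: INVALID (3 errors: age, email, active)

INVALID (3 errors: age, email, active)


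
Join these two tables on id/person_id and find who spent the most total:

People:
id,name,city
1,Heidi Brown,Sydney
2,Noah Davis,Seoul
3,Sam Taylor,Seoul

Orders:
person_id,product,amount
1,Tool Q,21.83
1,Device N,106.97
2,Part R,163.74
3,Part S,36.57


Join on: people.id = orders.person_id

Joined rows:
  Heidi Brown (Sydney) bought Tool Q for $21.83
  Heidi Brown (Sydney) bought Device N for $106.97
  Noah Davis (Seoul) bought Part R for $163.74
  Sam Taylor (Seoul) bought Part S for $36.57

Total per person:
  Noah Davis: $163.74
  Heidi Brown: $128.80
  Sam Taylor: $36.57

Top spender: Noah Davis ($163.74)

Noah Davis ($163.74)


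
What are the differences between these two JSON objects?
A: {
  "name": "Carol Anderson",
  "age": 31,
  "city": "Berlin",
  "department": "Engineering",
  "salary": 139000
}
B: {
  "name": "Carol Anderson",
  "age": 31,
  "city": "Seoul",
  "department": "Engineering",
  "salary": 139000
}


Comparing each field (in key order):
  name: same
  age: same
  city: DIFFERENT
  department: same
  salary: same
Differences:
  city: Berlin -> Seoul

1 field(s) changed

1 change: city


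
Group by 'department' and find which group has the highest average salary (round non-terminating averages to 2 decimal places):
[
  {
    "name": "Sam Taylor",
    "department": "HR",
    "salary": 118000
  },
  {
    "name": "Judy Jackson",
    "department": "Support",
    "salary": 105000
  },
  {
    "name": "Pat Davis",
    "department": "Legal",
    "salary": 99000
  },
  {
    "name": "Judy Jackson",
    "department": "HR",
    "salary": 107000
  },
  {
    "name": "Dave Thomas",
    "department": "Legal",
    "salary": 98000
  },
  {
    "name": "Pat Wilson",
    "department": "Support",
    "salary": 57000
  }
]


Group by: department

Groups:
  HR: 2 people, avg salary = 225000/2 = $112500
  Legal: 2 people, avg salary = 197000/2 = $98500
  Support: 2 people, avg salary = 162000/2 = $81000

Highest average salary: HR ($112500)

HR ($112500)


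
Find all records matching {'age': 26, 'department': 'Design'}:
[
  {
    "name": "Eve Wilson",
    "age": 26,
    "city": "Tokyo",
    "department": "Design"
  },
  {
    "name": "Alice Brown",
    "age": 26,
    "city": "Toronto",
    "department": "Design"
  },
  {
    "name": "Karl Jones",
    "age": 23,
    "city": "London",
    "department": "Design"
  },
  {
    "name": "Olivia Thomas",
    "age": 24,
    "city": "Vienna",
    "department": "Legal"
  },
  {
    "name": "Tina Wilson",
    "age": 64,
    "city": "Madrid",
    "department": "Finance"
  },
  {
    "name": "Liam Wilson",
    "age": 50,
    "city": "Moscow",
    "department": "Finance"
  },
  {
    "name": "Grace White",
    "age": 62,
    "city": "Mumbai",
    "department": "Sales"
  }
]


Search criteria: {'age': 26, 'department': 'Design'}

Checking 7 records:
  Eve Wilson: {age: 26, department: Design} <-- MATCH
  Alice Brown: {age: 26, department: Design} <-- MATCH
  Karl Jones: {age: 23, department: Design}
  Olivia Thomas: {age: 24, department: Legal}
  Tina Wilson: {age: 64, department: Finance}
  Liam Wilson: {age: 50, department: Finance}
  Grace White: {age: 62, department: Sales}

Matches: ["Eve Wilson", "Alice Brown"]

["Eve Wilson", "Alice Brown"]


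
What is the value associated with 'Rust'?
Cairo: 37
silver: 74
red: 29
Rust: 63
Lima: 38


Looking up key 'Rust'
Value: 63

63


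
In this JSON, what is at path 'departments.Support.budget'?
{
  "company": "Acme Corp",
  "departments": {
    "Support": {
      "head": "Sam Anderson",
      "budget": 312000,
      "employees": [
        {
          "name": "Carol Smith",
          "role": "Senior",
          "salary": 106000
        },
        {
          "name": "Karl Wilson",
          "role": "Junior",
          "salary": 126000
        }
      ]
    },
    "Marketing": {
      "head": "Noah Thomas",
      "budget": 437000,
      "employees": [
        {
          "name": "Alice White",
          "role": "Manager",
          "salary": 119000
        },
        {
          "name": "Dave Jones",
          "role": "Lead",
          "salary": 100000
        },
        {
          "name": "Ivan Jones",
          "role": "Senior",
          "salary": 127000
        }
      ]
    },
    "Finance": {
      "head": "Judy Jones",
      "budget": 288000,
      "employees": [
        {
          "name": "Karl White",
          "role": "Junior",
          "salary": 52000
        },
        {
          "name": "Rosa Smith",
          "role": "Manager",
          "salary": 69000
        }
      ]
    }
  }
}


Path: departments.Support.budget

Navigate:
  -> departments
  -> Support
  -> budget = 312000

312000


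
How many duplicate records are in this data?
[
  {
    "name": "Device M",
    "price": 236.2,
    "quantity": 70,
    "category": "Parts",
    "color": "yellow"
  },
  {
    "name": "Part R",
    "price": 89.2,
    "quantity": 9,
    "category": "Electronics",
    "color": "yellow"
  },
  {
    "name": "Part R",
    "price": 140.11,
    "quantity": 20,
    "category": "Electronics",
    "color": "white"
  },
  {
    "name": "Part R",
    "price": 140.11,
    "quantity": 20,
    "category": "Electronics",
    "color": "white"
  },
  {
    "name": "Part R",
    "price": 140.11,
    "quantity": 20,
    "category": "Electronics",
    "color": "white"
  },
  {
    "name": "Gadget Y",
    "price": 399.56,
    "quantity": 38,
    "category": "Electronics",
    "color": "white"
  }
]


Checking 6 records for duplicates:

  Row 1: Device M ($236.2, qty 70)
  Row 2: Part R ($89.2, qty 9)
  Row 3: Part R ($140.11, qty 20)
  Row 4: Part R ($140.11, qty 20) <-- DUPLICATE
  Row 5: Part R ($140.11, qty 20) <-- DUPLICATE
  Row 6: Gadget Y ($399.56, qty 38)

Duplicates found: 2
Unique records: 4

2 duplicates, 4 unique


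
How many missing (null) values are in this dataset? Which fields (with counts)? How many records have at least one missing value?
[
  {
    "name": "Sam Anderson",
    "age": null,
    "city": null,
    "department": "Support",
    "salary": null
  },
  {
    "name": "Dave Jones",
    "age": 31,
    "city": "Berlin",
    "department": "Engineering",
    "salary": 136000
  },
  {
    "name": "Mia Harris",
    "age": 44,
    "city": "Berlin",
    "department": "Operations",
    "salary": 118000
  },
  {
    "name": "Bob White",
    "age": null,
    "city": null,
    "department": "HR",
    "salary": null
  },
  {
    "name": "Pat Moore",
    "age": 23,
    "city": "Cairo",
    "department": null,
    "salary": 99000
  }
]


Checking for missing (null) values in 5 records:

  Sam Anderson: age, city, salary
  Dave Jones: complete
  Mia Harris: complete
  Bob White: age, city, salary
  Pat Moore: department

Per field:
  name: 0 missing
  age: 2 missing
  city: 2 missing
  department: 1 missing
  salary: 2 missing

Total missing values: 7
Records with any missing: 3

7 missing values (age: 2, city: 2, department: 1, salary: 2); 3 incomplete records


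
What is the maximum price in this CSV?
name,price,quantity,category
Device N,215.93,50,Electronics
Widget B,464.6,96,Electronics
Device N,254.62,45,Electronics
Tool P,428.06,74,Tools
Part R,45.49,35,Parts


Computing maximum price:
Values: [215.93, 464.6, 254.62, 428.06, 45.49]
Max = 464.6

464.6


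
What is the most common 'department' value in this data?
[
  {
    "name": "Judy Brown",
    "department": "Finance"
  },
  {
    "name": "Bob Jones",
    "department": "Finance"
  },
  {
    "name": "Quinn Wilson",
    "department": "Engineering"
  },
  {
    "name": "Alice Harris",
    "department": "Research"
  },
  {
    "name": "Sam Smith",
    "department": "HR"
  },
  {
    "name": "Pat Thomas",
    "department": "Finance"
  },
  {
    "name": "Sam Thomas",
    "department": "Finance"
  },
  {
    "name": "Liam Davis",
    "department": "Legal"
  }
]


Counting 'department' values across 8 records:

  Finance: 4 ####
  Engineering: 1 #
  Research: 1 #
  HR: 1 #
  Legal: 1 #

Most common: Finance (4 times)

Finance (4 times)


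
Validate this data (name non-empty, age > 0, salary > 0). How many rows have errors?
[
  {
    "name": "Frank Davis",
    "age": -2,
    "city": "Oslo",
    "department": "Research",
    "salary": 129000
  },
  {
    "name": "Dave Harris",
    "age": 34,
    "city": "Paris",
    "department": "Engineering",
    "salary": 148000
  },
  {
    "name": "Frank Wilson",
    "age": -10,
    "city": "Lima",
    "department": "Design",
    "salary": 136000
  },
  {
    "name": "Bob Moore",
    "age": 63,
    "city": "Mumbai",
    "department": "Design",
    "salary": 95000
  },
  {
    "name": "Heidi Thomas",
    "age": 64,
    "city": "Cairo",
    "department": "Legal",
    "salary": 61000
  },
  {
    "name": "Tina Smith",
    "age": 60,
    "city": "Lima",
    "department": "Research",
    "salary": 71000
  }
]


Validating 6 records:
Rules: name non-empty, age > 0, salary > 0

  Row 1 (Frank Davis): negative age: -2
  Row 2 (Dave Harris): OK
  Row 3 (Frank Wilson): negative age: -10
  Row 4 (Bob Moore): OK
  Row 5 (Heidi Thomas): OK
  Row 6 (Tina Smith): OK

Total errors: 2

2 errors


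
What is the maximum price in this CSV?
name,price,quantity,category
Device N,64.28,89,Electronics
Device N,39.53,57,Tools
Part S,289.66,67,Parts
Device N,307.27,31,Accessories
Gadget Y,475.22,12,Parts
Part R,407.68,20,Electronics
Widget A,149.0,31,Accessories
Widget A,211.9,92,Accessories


Computing maximum price:
Values: [64.28, 39.53, 289.66, 307.27, 475.22, 407.68, 149.0, 211.9]
Max = 475.22

475.22


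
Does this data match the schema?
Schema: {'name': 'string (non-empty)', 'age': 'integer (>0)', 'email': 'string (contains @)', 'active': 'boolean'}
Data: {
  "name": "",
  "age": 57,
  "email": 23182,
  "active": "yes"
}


Validating each field against schema:
  name: FAIL ("" is an empty string)
  age: OK (positive integer)
  email: FAIL (23182 is not a string)
  active: FAIL ("yes" is not a boolean)

Result: INVALID (3 errors: name, email, active)

INVALID (3 errors: name, email, active)


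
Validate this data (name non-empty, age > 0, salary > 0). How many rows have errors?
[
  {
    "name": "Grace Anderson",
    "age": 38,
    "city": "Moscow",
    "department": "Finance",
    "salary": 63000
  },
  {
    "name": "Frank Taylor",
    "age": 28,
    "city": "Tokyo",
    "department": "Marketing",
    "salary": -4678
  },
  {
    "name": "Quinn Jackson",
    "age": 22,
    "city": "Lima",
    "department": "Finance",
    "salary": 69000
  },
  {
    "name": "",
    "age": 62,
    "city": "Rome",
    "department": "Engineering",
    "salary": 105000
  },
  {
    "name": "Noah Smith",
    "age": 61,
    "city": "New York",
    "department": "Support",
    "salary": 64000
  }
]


Validating 5 records:
Rules: name non-empty, age > 0, salary > 0

  Row 1 (Grace Anderson): OK
  Row 2 (Frank Taylor): negative salary: -4678
  Row 3 (Quinn Jackson): OK
  Row 4 (???): empty name
  Row 5 (Noah Smith): OK

Total errors: 2

2 errors


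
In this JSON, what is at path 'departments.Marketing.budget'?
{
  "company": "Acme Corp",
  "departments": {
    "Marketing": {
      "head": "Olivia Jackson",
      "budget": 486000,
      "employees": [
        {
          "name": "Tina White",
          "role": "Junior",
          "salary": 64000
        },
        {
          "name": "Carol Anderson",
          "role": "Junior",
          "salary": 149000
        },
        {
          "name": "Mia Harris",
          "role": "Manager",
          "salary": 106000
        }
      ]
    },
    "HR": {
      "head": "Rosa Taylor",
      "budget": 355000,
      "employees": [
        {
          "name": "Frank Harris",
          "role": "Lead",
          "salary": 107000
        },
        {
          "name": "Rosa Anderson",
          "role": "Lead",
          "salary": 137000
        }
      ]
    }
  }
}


Path: departments.Marketing.budget

Navigate:
  -> departments
  -> Marketing
  -> budget = 486000

486000


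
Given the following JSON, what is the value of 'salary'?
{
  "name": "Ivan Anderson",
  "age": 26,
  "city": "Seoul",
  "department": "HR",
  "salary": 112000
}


Looking up field 'salary'
Value: 112000

112000


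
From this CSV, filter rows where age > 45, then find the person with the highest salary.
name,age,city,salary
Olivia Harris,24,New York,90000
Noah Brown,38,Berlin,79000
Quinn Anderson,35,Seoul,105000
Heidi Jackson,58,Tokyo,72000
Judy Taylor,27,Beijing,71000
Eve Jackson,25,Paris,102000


Filter: age > 45
Sort by: salary (descending)

Filtered records (1):
  Heidi Jackson, age 58, salary $72000

Highest salary: Heidi Jackson ($72000)

Heidi Jackson


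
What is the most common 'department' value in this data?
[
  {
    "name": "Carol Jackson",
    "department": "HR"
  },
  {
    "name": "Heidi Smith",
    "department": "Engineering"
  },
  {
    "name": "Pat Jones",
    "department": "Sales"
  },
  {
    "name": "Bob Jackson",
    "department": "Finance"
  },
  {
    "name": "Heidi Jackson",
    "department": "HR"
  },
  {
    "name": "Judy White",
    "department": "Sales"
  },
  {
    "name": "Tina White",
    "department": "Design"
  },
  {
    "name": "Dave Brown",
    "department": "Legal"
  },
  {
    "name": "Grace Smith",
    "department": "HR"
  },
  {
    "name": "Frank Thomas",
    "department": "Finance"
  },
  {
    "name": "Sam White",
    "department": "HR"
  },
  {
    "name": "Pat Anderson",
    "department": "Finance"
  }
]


Counting 'department' values across 12 records:

  HR: 4 ####
  Finance: 3 ###
  Sales: 2 ##
  Engineering: 1 #
  Design: 1 #
  Legal: 1 #

Most common: HR (4 times)

HR (4 times)


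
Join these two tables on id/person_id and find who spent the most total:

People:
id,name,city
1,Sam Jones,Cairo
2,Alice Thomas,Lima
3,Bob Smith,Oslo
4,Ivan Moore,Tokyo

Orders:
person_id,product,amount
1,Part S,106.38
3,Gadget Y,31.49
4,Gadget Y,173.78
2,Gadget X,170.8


Join on: people.id = orders.person_id

Joined rows:
  Sam Jones (Cairo) bought Part S for $106.38
  Bob Smith (Oslo) bought Gadget Y for $31.49
  Ivan Moore (Tokyo) bought Gadget Y for $173.78
  Alice Thomas (Lima) bought Gadget X for $170.8

Total per person:
  Ivan Moore: $173.78
  Alice Thomas: $170.80
  Sam Jones: $106.38
  Bob Smith: $31.49

Top spender: Ivan Moore ($173.78)

Ivan Moore ($173.78)


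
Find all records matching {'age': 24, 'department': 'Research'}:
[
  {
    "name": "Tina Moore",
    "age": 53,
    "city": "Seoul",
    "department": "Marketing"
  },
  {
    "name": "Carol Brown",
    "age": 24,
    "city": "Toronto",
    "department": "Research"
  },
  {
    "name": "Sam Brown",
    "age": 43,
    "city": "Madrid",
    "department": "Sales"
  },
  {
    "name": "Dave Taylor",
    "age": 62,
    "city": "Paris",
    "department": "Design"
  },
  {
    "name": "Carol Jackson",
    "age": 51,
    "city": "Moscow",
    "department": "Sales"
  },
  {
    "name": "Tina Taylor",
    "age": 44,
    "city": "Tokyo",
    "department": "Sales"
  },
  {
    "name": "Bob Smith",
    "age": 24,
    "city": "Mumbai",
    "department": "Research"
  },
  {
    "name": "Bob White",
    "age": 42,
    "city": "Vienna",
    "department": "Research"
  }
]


Search criteria: {'age': 24, 'department': 'Research'}

Checking 8 records:
  Tina Moore: {age: 53, department: Marketing}
  Carol Brown: {age: 24, department: Research} <-- MATCH
  Sam Brown: {age: 43, department: Sales}
  Dave Taylor: {age: 62, department: Design}
  Carol Jackson: {age: 51, department: Sales}
  Tina Taylor: {age: 44, department: Sales}
  Bob Smith: {age: 24, department: Research} <-- MATCH
  Bob White: {age: 42, department: Research}

Matches: ["Carol Brown", "Bob Smith"]

["Carol Brown", "Bob Smith"]


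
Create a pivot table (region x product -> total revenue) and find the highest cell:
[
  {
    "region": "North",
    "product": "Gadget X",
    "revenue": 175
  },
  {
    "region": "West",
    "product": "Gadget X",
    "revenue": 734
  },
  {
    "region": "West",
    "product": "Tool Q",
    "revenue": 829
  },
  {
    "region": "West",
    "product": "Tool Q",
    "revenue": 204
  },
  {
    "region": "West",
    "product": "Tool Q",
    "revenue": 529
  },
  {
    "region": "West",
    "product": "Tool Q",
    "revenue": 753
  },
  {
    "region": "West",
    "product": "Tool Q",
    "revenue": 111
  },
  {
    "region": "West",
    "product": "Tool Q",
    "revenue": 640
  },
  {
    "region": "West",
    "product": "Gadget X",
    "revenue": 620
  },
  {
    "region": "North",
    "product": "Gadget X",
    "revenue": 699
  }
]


Pivot: region (rows) x product (columns) -> total revenue

     Gadget X      Tool Q      
North          874             0  
West          1354          3066  

Highest: West / Tool Q = $3066

West / Tool Q = $3066


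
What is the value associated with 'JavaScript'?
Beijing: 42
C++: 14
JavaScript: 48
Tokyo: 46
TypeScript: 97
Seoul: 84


Looking up key 'JavaScript'
Value: 48

48


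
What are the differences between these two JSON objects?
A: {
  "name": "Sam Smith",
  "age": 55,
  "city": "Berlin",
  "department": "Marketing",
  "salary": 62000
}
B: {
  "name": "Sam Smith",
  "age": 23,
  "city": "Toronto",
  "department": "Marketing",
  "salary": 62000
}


Comparing each field (in key order):
  name: same
  age: DIFFERENT
  city: DIFFERENT
  department: same
  salary: same
Differences:
  age: 55 -> 23
  city: Berlin -> Toronto

2 field(s) changed

2 changes: age, city


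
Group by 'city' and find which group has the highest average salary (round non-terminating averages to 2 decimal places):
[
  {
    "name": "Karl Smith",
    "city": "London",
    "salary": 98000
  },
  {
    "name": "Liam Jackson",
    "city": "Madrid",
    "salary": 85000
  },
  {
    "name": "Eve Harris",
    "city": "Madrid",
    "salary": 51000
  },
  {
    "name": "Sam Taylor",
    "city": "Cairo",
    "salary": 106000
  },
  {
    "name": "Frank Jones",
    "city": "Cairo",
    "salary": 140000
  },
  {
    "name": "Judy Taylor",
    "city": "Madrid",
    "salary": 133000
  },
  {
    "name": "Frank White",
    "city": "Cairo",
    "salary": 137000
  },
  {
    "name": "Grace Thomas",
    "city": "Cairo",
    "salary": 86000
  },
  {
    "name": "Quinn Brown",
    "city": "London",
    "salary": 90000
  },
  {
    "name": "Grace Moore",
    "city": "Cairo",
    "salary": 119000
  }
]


Group by: city

Groups:
  Cairo: 5 people, avg salary = 588000/5 = $117600
  London: 2 people, avg salary = 188000/2 = $94000
  Madrid: 3 people, avg salary = 269000/3 ≈ $89666.67

Highest average salary: Cairo ($117600)

Cairo ($117600)
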